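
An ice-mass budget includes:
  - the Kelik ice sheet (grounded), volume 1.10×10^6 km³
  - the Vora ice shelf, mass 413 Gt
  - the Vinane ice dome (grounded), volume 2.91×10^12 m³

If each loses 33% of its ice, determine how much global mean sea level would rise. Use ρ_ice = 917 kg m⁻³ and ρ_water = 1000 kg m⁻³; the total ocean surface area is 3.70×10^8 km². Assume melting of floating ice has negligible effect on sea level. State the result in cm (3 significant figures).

≈ 90.2 cm

Kelik: 0.33 × 1.10×10^6 km³ × (917/1000) = 3.329×10^5 km³ of water.
The Vora ice shelf is floating and already displaces its own weight of water, so its melt adds essentially nothing to sea level.
Vinane: 0.33 × 2.91×10^12 m³ × (917/1000) = 8.806×10^11 m³ of water.
Total added water ≈ 3.338×10^14 m³ over 3.70×10^14 m² → Δh = 0.902 m = 90.2 cm.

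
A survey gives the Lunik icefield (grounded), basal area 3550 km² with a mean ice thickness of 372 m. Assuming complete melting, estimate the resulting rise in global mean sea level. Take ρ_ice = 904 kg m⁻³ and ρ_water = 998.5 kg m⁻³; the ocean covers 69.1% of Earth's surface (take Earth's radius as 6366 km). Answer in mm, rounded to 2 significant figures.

Lunik: ice volume = 3550 km² × 372 m = 1321 km³; 1321 × (904/998.5) = 1196 km³ of water.
Spread over 3.52×10^14 m² of ocean, Δh = 1.196×10^12 / 3.52×10^14 = 3.40×10^-3 m = 3.4 mm.

≈ 3.4 mm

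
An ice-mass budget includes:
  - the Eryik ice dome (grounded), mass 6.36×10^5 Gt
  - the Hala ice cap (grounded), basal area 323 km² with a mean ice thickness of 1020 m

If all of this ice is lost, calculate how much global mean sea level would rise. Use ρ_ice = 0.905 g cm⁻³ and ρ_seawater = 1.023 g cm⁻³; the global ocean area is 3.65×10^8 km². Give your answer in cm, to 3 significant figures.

≈ 170 cm

Eryik: 6.36×10^5 Gt = 6.360×10^17 kg; dividing by ρ_w = 1.023 g cm⁻³ = 1023 kg m⁻³ gives 6.217×10^14 m³ of water.
Hala: ice volume = 323 km² × 1020 m = 329.5 km³; 329.5 × (905/1023) = 291.5 km³ of water.
Total added water ≈ 6.220×10^14 m³ over 3.65×10^14 m² → Δh = 1.70 m = 170 cm.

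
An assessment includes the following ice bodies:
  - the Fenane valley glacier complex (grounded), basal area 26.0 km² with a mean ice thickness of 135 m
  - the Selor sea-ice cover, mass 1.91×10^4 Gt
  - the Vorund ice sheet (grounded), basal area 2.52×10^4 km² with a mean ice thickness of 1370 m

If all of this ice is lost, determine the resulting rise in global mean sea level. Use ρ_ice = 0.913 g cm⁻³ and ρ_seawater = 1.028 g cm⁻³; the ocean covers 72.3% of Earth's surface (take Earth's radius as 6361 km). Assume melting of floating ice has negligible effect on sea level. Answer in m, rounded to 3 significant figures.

Fenane: ice volume = 26.0 km² × 135 m = 3.510 km³; 3.510 × (913/1028) = 3.117 km³ of water.
The Selor sea-ice cover is floating and already displaces its own weight of water, so its melt adds essentially nothing to sea level.
Vorund: ice volume = 2.52×10^4 km² × 1370 m = 3.452×10^4 km³; 3.452×10^4 × (913/1028) = 3.066×10^4 km³ of water.
Total added water ≈ 3.066×10^13 m³ over 3.68×10^14 m² → Δh = 0.0834 m.

≈ 0.0834 m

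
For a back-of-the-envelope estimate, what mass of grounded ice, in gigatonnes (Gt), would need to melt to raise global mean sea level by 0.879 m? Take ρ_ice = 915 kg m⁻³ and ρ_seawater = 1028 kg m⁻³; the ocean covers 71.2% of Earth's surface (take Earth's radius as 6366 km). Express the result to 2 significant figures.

Required water volume = Δh × A = 0.879 m × 3.63×10^14 m² = 3.187×10^14 m³.
ρ_w = 1028 kg m⁻³, so the mass of water = 3.187×10^14 m³ × 1028 kg m⁻³ = 3.276×10^17 kg = 3.3×10^5 Gt (and the same mass of ice, by conservation).

≈ 3.3×10^5 Gt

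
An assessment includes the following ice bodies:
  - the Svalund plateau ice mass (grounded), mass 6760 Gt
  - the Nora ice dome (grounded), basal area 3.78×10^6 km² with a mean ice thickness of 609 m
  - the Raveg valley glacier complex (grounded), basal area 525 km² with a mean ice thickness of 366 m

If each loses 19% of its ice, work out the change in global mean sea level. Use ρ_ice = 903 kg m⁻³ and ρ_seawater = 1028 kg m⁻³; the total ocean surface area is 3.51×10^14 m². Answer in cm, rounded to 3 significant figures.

≈ 110 cm

Svalund: 0.19 × 6760 Gt = 1.284×10^15 kg; dividing by ρ_w = 1028 kg m⁻³ gives 1.249×10^12 m³ of water.
Nora: ice volume = 3.78×10^6 km² × 609 m = 2.302×10^6 km³; 0.19 × 2.302×10^6 × (903/1028) = 3.842×10^5 km³ of water.
Raveg: ice volume = 525 km² × 366 m = 192.2 km³; 0.19 × 192.2 × (903/1028) = 32.07 km³ of water.
Total added water ≈ 3.855×10^14 m³ over 3.51×10^14 m² → Δh = 1.10 m = 110 cm.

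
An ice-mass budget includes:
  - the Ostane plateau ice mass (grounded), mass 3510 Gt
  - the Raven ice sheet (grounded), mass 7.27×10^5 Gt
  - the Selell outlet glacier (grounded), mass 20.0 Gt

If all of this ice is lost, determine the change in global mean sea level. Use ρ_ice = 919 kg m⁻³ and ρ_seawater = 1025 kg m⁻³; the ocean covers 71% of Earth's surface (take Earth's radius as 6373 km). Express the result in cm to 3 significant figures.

≈ 197 cm

Ostane: 3510 Gt = 3.510×10^15 kg; dividing by ρ_w = 1025 kg m⁻³ gives 3.424×10^12 m³ of water.
Raven: 7.27×10^5 Gt = 7.270×10^17 kg; dividing by ρ_w = 1025 kg m⁻³ gives 7.093×10^14 m³ of water.
Selell: 20.0 Gt = 2.000×10^13 kg; dividing by ρ_w = 1025 kg m⁻³ gives 1.951×10^10 m³ of water.
Total added water ≈ 7.127×10^14 m³ over 3.62×10^14 m² → Δh = 1.97 m = 197 cm.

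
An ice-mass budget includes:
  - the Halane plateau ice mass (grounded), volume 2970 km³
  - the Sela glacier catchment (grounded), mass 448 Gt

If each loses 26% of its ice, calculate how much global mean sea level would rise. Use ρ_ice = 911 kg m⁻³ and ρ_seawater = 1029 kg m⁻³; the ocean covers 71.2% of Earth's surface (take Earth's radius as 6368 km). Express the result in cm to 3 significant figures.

Halane: 0.26 × 2970 km³ × (911/1029) = 683.6 km³ of water.
Sela: 0.26 × 448 Gt = 1.165×10^14 kg; dividing by ρ_w = 1029 kg m⁻³ gives 1.132×10^11 m³ of water.
Total added water ≈ 7.968×10^11 m³ over 3.63×10^14 m² → Δh = 2.20×10^-3 m = 0.220 cm.

≈ 0.220 cm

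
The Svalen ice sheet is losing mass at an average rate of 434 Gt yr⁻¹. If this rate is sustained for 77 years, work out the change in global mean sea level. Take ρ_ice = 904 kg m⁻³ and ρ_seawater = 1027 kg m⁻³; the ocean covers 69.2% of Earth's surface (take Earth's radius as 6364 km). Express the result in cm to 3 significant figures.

Total mass lost = 434 Gt/yr × 77 yr = 3.342×10^4 Gt = 3.342×10^16 kg.
ρ_w = 1027 kg m⁻³, so water volume = 3.342×10^16 / 1027 = 3.254×10^13 m³.
Δh = 3.254×10^13 / 3.52×10^14 = 0.0924 m = 9.24 cm.

≈ 9.24 cm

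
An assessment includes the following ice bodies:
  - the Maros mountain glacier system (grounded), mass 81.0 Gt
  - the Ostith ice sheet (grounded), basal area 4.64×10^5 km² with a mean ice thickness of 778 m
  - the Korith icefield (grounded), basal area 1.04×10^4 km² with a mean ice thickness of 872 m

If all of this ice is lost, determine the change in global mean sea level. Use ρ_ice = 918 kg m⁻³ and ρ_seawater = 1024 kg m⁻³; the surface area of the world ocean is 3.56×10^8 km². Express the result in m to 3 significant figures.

≈ 0.932 m

Maros: 81.0 Gt = 8.100×10^13 kg; dividing by ρ_w = 1024 kg m⁻³ gives 7.910×10^10 m³ of water.
Ostith: ice volume = 4.64×10^5 km² × 778 m = 3.610×10^5 km³; 3.610×10^5 × (918/1024) = 3.236×10^5 km³ of water.
Korith: ice volume = 1.04×10^4 km² × 872 m = 9069 km³; 9069 × (918/1024) = 8130 km³ of water.
Total added water ≈ 3.318×10^14 m³ over 3.56×10^14 m² → Δh = 0.932 m.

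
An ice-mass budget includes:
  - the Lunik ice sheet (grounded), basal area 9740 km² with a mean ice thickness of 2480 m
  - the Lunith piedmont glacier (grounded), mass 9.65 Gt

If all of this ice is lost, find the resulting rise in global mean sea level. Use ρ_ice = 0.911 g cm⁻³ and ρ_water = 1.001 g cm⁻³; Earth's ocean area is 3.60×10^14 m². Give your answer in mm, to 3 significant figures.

Lunik: ice volume = 9740 km² × 2480 m = 2.416×10^4 km³; 2.416×10^4 × (911/1001) = 2.198×10^4 km³ of water.
Lunith: 9.65 Gt = 9.650×10^12 kg; dividing by ρ_w = 1.001 g cm⁻³ = 1001 kg m⁻³ gives 9.640×10^9 m³ of water.
Total added water ≈ 2.199×10^13 m³ over 3.60×10^14 m² → Δh = 0.0611 m = 61.1 mm.

≈ 61.1 mm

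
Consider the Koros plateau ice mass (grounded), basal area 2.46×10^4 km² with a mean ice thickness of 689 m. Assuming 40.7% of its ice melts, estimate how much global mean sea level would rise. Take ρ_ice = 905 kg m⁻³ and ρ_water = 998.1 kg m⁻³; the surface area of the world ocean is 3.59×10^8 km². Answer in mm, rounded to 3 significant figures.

Koros: ice volume = 2.46×10^4 km² × 689 m = 1.695×10^4 km³; 0.407 × 1.695×10^4 × (905/998.1) = 6255 km³ of water.
Spread over 3.59×10^14 m² of ocean, Δh = 6.255×10^12 / 3.59×10^14 = 0.0174 m = 17.4 mm.

≈ 17.4 mm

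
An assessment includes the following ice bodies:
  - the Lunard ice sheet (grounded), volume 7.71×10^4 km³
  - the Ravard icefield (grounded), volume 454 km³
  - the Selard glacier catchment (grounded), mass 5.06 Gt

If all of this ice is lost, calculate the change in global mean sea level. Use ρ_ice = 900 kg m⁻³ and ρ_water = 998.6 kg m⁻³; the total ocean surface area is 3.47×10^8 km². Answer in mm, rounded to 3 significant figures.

Lunard: 7.71×10^4 km³ × (900/998.6) = 6.949×10^4 km³ of water.
Ravard: 454 km³ × (900/998.6) = 409.2 km³ of water.
Selard: 5.06 Gt = 5.060×10^12 kg; dividing by ρ_w = 998.6 kg m⁻³ gives 5.067×10^9 m³ of water.
Total added water ≈ 6.990×10^13 m³ over 3.47×10^14 m² → Δh = 0.201 m = 201 mm.

≈ 201 mm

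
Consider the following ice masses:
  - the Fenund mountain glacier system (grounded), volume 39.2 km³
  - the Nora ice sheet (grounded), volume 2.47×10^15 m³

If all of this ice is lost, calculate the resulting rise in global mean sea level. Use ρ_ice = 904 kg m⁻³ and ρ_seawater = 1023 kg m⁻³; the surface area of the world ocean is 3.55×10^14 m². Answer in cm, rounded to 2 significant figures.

≈ 610 cm

Fenund: 39.2 km³ × (904/1023) = 34.64 km³ of water.
Nora: 2.47×10^15 m³ × (904/1023) = 2.183×10^15 m³ of water.
Total added water ≈ 2.183×10^15 m³ over 3.55×10^14 m² → Δh = 6.15 m = 610 cm.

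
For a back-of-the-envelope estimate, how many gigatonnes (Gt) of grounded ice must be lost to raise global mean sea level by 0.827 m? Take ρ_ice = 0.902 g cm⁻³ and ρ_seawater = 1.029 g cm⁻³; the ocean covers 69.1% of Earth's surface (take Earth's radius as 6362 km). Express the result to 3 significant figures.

Required water volume = Δh × A = 0.827 m × 3.51×10^14 m² = 2.907×10^14 m³.
ρ_w = 1.029 g cm⁻³ = 1029 kg m⁻³, so the mass of water = 2.907×10^14 m³ × 1029 kg m⁻³ = 2.991×10^17 kg = 2.99×10^5 Gt (and the same mass of ice, by conservation).

≈ 2.99×10^5 Gt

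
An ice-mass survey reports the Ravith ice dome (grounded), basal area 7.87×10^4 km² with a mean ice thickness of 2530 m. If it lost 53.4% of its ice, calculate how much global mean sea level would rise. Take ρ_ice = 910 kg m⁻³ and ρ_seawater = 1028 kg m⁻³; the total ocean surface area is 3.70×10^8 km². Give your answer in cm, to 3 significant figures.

Ravith: ice volume = 7.87×10^4 km² × 2530 m = 1.991×10^5 km³; 0.534 × 1.991×10^5 × (910/1028) = 9.412×10^4 km³ of water.
Spread over 3.70×10^14 m² of ocean, Δh = 9.412×10^13 / 3.70×10^14 = 0.254 m = 25.4 cm.

≈ 25.4 cm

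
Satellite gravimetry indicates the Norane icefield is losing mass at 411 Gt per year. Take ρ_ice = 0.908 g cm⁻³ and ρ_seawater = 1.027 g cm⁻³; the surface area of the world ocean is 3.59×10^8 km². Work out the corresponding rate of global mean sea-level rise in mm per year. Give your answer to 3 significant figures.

ρ_w = 1.027 g cm⁻³ = 1027 kg m⁻³. Annual water volume added = 411 Gt / ρ_w = 4.110×10^14 kg / 1027 kg m⁻³ = 4.002×10^11 m³.
Δh per year = 4.002×10^11 / 3.59×10^14 = 1.11×10^-3 m = 1.11 mm.

≈ 1.11 mm/yr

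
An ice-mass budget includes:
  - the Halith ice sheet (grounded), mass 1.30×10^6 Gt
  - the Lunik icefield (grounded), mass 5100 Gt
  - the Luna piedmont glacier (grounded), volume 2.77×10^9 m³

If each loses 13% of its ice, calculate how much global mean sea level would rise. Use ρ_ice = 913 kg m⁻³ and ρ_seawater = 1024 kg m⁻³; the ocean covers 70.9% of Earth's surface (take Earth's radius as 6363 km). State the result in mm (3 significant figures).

Halith: 0.13 × 1.30×10^6 Gt = 1.690×10^17 kg; dividing by ρ_w = 1024 kg m⁻³ gives 1.650×10^14 m³ of water.
Lunik: 0.13 × 5100 Gt = 6.630×10^14 kg; dividing by ρ_w = 1024 kg m⁻³ gives 6.475×10^11 m³ of water.
Luna: 0.13 × 2.77×10^9 m³ × (913/1024) = 3.211×10^8 m³ of water.
Total added water ≈ 1.657×10^14 m³ over 3.61×10^14 m² → Δh = 0.459 m = 459 mm.

≈ 459 mm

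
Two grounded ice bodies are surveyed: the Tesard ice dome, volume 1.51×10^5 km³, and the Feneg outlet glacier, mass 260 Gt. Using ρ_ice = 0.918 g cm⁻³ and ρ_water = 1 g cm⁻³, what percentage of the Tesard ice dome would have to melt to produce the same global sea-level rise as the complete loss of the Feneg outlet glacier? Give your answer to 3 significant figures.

Equal sea-level rise means equal mass of meltwater, i.e. equal mass of ice lost.
Ice mass of Feneg: 2.600×10^14 kg; ice mass of Tesard: 1.386×10^17 kg.
Fraction required = 2.600×10^14 / 1.386×10^17 = 1.88×10^-3 → 0.188 %.

≈ 0.188 %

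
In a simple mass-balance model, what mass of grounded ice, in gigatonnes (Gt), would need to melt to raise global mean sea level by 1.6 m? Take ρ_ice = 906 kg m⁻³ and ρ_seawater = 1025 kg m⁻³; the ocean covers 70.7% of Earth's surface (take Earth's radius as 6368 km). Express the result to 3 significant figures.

≈ 5.91×10^5 Gt

Required water volume = Δh × A = 1.6 m × 3.60×10^14 m² = 5.764×10^14 m³.
ρ_w = 1025 kg m⁻³, so the mass of water = 5.764×10^14 m³ × 1025 kg m⁻³ = 5.909×10^17 kg = 5.91×10^5 Gt (and the same mass of ice, by conservation).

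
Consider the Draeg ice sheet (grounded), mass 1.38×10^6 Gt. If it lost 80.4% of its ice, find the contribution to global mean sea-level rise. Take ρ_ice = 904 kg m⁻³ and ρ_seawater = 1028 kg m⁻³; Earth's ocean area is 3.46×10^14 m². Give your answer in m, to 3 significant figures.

≈ 3.12 m

Draeg: 0.804 × 1.38×10^6 Gt = 1.110×10^18 kg; dividing by ρ_w = 1028 kg m⁻³ gives 1.079×10^15 m³ of water.
Spread over 3.46×10^14 m² of ocean, Δh = 1.079×10^15 / 3.46×10^14 = 3.12 m.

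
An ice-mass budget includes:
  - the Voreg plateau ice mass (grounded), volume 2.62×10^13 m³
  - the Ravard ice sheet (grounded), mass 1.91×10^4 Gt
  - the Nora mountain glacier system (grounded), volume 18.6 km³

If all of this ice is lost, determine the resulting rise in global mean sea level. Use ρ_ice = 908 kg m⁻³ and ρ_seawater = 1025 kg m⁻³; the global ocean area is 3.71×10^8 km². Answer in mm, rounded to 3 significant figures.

Voreg: 2.62×10^13 m³ × (908/1025) = 2.321×10^13 m³ of water.
Ravard: 1.91×10^4 Gt = 1.910×10^16 kg; dividing by ρ_w = 1025 kg m⁻³ gives 1.863×10^13 m³ of water.
Nora: 18.6 km³ × (908/1025) = 16.48 km³ of water.
Total added water ≈ 4.186×10^13 m³ over 3.71×10^14 m² → Δh = 0.113 m = 113 mm.

≈ 113 mm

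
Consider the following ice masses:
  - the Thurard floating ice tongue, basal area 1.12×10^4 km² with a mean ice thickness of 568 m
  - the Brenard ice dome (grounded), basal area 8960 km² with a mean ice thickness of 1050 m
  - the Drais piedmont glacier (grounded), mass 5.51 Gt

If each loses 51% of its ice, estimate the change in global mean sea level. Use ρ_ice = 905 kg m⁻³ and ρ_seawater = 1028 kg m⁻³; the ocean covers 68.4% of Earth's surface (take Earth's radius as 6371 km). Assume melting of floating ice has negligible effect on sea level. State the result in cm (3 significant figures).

The Thurard floating ice tongue is floating and already displaces its own weight of water, so its melt adds essentially nothing to sea level.
Brenard: ice volume = 8960 km² × 1050 m = 9408 km³; 0.51 × 9408 × (905/1028) = 4224 km³ of water.
Drais: 0.51 × 5.51 Gt = 2.810×10^12 kg; dividing by ρ_w = 1028 kg m⁻³ gives 2.734×10^9 m³ of water.
Total added water ≈ 4.227×10^12 m³ over 3.49×10^14 m² → Δh = 0.0121 m = 1.21 cm.

≈ 1.21 cm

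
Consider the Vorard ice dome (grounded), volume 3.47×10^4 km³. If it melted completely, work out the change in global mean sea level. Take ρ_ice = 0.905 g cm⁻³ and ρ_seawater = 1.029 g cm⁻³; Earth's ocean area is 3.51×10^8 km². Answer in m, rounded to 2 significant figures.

≈ 0.087 m

Vorard: 3.47×10^4 km³ × (905/1029) = 3.052×10^4 km³ of water.
Spread over 3.51×10^14 m² of ocean, Δh = 3.052×10^13 / 3.51×10^14 = 0.0869 m.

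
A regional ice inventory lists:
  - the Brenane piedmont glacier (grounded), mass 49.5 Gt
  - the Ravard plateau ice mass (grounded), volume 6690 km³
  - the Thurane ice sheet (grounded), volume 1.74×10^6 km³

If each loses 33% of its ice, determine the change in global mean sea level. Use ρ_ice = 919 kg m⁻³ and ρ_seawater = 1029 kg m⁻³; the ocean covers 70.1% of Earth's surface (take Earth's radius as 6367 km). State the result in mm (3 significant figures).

Brenane: 0.33 × 49.5 Gt = 1.634×10^13 kg; dividing by ρ_w = 1029 kg m⁻³ gives 1.587×10^10 m³ of water.
Ravard: 0.33 × 6690 km³ × (919/1029) = 1972 km³ of water.
Thurane: 0.33 × 1.74×10^6 km³ × (919/1029) = 5.128×10^5 km³ of water.
Total added water ≈ 5.148×10^14 m³ over 3.57×10^14 m² → Δh = 1.44 m = 1440 mm.

≈ 1440 mm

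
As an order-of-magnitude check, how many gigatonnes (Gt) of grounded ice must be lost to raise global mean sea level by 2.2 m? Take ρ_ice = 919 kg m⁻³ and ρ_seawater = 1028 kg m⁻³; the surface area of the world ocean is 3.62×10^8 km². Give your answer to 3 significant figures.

≈ 8.19×10^5 Gt

Required water volume = Δh × A = 2.2 m × 3.62×10^14 m² = 7.964×10^14 m³.
ρ_w = 1028 kg m⁻³, so the mass of water = 7.964×10^14 m³ × 1028 kg m⁻³ = 8.187×10^17 kg = 8.19×10^5 Gt (and the same mass of ice, by conservation).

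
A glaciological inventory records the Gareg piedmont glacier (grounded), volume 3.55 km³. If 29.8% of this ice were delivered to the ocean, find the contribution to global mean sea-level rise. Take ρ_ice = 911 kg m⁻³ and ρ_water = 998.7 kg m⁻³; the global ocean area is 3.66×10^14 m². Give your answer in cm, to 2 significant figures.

≈ 2.6×10^-4 cm

Gareg: 0.298 × 3.55 km³ × (911/998.7) = 0.9650 km³ of water.
Spread over 3.66×10^14 m² of ocean, Δh = 9.650×10^8 / 3.66×10^14 = 2.64×10^-6 m = 2.6×10^-4 cm.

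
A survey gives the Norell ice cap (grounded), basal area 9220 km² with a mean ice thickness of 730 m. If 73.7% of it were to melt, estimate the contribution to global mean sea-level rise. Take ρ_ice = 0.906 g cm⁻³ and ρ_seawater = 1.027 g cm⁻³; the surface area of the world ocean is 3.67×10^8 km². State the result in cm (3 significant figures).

Norell: ice volume = 9220 km² × 730 m = 6731 km³; 0.737 × 6731 × (906/1027) = 4376 km³ of water.
Spread over 3.67×10^14 m² of ocean, Δh = 4.376×10^12 / 3.67×10^14 = 0.0119 m = 1.19 cm.

≈ 1.19 cm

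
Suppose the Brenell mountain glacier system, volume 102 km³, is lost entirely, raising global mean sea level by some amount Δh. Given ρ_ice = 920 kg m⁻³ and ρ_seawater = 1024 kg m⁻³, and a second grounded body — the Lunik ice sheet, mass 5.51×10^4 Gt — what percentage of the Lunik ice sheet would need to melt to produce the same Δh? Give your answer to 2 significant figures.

≈ 0.17 %

Equal sea-level rise means equal mass of meltwater, i.e. equal mass of ice lost.
Ice mass of Brenell: 9.384×10^13 kg; ice mass of Lunik: 5.510×10^16 kg.
Fraction required = 9.384×10^13 / 5.510×10^16 = 1.70×10^-3 → 0.17 %.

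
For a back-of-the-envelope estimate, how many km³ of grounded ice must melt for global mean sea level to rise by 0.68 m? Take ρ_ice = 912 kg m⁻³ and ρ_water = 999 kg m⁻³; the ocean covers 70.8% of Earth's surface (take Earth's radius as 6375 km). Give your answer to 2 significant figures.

Required water volume = Δh × A = 0.68 m × 3.62×10^14 m² = 2.459×10^14 m³ = 2.459×10^5 km³.
Ice volume = water volume × ρ_w/ρ_ice = 2.459×10^5 × 999/912 = 2.7×10^5 km³.

≈ 2.7×10^5 km³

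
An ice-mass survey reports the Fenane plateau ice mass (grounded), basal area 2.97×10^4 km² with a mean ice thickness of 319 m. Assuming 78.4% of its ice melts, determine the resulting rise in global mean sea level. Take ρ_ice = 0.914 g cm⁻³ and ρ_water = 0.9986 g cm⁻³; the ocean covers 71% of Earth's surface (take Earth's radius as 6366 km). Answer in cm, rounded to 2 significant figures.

Fenane: ice volume = 2.97×10^4 km² × 319 m = 9474 km³; 0.784 × 9474 × (914/998.6) = 6799 km³ of water.
Spread over 3.62×10^14 m² of ocean, Δh = 6.799×10^12 / 3.62×10^14 = 0.0188 m = 1.9 cm.

≈ 1.9 cm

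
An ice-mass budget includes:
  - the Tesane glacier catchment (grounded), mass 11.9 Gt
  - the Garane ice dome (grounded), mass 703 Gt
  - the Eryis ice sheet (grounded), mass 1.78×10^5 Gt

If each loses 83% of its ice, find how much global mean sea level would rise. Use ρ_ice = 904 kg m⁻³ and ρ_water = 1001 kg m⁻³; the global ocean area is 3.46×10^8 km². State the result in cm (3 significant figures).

Tesane: 0.83 × 11.9 Gt = 9.877×10^12 kg; dividing by ρ_w = 1001 kg m⁻³ gives 9.867×10^9 m³ of water.
Garane: 0.83 × 703 Gt = 5.835×10^14 kg; dividing by ρ_w = 1001 kg m⁻³ gives 5.829×10^11 m³ of water.
Eryis: 0.83 × 1.78×10^5 Gt = 1.477×10^17 kg; dividing by ρ_w = 1001 kg m⁻³ gives 1.476×10^14 m³ of water.
Total added water ≈ 1.482×10^14 m³ over 3.46×10^14 m² → Δh = 0.428 m = 42.8 cm.

≈ 42.8 cm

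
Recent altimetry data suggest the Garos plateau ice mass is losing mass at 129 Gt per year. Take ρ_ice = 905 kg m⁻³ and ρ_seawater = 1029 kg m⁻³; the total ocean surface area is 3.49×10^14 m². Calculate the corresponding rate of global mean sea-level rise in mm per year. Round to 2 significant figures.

≈ 0.36 mm/yr

ρ_w = 1029 kg m⁻³. Annual water volume added = 129 Gt / ρ_w = 1.290×10^14 kg / 1029 kg m⁻³ = 1.254×10^11 m³.
Δh per year = 1.254×10^11 / 3.49×10^14 = 3.59×10^-4 m = 0.36 mm.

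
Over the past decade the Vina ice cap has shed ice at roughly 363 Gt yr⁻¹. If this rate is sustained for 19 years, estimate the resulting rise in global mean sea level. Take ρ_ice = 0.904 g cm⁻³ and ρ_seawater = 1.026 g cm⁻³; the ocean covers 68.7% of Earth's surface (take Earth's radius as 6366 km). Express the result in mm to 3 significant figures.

≈ 19.2 mm

Total mass lost = 363 Gt/yr × 19 yr = 6897 Gt = 6.897×10^15 kg.
ρ_w = 1.026 g cm⁻³ = 1026 kg m⁻³, so water volume = 6.897×10^15 / 1026 = 6.722×10^12 m³.
Δh = 6.722×10^12 / 3.50×10^14 = 0.0192 m = 19.2 mm.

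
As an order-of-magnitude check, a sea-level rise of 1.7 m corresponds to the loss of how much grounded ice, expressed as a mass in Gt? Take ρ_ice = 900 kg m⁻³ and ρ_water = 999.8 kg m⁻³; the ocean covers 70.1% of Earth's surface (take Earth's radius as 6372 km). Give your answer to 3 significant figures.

≈ 6.08×10^5 Gt

Required water volume = Δh × A = 1.7 m × 3.58×10^14 m² = 6.080×10^14 m³.
ρ_w = 999.8 kg m⁻³, so the mass of water = 6.080×10^14 m³ × 999.8 kg m⁻³ = 6.079×10^17 kg = 6.08×10^5 Gt (and the same mass of ice, by conservation).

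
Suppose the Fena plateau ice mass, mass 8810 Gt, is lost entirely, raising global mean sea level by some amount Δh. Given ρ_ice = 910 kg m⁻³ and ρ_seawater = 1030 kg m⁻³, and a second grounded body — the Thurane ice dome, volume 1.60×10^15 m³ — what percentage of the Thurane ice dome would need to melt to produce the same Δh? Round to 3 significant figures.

≈ 0.605 %

Equal sea-level rise means equal mass of meltwater, i.e. equal mass of ice lost.
Ice mass of Fena: 8.810×10^15 kg; ice mass of Thurane: 1.456×10^18 kg.
Fraction required = 8.810×10^15 / 1.456×10^18 = 6.05×10^-3 → 0.605 %.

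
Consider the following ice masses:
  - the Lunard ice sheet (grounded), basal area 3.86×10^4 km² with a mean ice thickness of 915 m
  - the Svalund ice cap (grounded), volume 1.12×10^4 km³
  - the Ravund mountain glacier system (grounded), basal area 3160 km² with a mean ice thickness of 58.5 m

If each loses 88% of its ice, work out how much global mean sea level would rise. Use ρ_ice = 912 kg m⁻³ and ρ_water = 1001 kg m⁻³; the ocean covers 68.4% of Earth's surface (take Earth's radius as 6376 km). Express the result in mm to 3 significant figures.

≈ 107 mm

Lunard: ice volume = 3.86×10^4 km² × 915 m = 3.532×10^4 km³; 0.88 × 3.532×10^4 × (912/1001) = 2.832×10^4 km³ of water.
Svalund: 0.88 × 1.12×10^4 km³ × (912/1001) = 8980 km³ of water.
Ravund: ice volume = 3160 km² × 58.5 m = 184.9 km³; 0.88 × 184.9 × (912/1001) = 148.2 km³ of water.
Total added water ≈ 3.745×10^13 m³ over 3.49×10^14 m² → Δh = 0.107 m = 107 mm.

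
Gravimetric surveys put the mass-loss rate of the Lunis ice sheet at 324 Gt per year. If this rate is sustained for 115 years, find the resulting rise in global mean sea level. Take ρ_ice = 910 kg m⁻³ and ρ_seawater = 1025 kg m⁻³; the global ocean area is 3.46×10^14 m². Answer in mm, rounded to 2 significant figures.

Total mass lost = 324 Gt/yr × 115 yr = 3.726×10^4 Gt = 3.726×10^16 kg.
ρ_w = 1025 kg m⁻³, so water volume = 3.726×10^16 / 1025 = 3.635×10^13 m³.
Δh = 3.635×10^13 / 3.46×10^14 = 0.105 m = 110 mm.

≈ 110 mm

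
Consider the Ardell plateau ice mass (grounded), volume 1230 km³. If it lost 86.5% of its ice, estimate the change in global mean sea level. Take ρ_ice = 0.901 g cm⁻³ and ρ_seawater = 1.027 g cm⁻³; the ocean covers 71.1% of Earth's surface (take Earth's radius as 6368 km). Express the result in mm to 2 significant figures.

Ardell: 0.865 × 1230 km³ × (901/1027) = 933.4 km³ of water.
Spread over 3.62×10^14 m² of ocean, Δh = 9.334×10^11 / 3.62×10^14 = 2.58×10^-3 m = 2.6 mm.

≈ 2.6 mm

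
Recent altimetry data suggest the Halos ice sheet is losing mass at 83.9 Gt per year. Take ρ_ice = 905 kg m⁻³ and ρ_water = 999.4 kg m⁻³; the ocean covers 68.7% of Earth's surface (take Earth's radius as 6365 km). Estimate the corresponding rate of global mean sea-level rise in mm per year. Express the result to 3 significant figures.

ρ_w = 999.4 kg m⁻³. Annual water volume added = 83.9 Gt / ρ_w = 8.390×10^13 kg / 999.4 kg m⁻³ = 8.395×10^10 m³.
Δh per year = 8.395×10^10 / 3.50×10^14 = 2.40×10^-4 m = 0.240 mm.

≈ 0.240 mm/yr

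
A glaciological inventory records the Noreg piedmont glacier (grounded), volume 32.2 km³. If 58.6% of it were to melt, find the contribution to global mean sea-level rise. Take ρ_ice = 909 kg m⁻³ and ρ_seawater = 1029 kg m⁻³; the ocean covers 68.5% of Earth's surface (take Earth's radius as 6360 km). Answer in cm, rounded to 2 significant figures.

Noreg: 0.586 × 32.2 km³ × (909/1029) = 16.67 km³ of water.
Spread over 3.48×10^14 m² of ocean, Δh = 1.667×10^10 / 3.48×10^14 = 4.79×10^-5 m = 4.8×10^-3 cm.

≈ 4.8×10^-3 cm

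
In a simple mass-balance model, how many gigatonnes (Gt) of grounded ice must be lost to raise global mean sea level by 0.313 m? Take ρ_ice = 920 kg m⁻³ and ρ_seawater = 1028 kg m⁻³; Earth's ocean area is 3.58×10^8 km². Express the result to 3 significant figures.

Required water volume = Δh × A = 0.313 m × 3.58×10^14 m² = 1.121×10^14 m³.
ρ_w = 1028 kg m⁻³, so the mass of water = 1.121×10^14 m³ × 1028 kg m⁻³ = 1.152×10^17 kg = 1.15×10^5 Gt (and the same mass of ice, by conservation).

≈ 1.15×10^5 Gt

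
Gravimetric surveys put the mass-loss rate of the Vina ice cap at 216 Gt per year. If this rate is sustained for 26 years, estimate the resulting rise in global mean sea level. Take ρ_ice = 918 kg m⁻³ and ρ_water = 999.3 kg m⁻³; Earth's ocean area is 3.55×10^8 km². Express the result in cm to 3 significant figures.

Total mass lost = 216 Gt/yr × 26 yr = 5616 Gt = 5.616×10^15 kg.
ρ_w = 999.3 kg m⁻³, so water volume = 5.616×10^15 / 999.3 = 5.620×10^12 m³.
Δh = 5.620×10^12 / 3.55×10^14 = 0.0158 m = 1.58 cm.

≈ 1.58 cm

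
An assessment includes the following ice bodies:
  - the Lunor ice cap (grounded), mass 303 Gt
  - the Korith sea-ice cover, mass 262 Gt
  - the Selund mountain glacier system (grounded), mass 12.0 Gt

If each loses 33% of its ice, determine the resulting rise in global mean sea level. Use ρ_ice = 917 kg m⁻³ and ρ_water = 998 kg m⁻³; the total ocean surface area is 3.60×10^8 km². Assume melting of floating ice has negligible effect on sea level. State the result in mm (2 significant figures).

≈ 0.29 mm

Lunor: 0.33 × 303 Gt = 9.999×10^13 kg; dividing by ρ_w = 998 kg m⁻³ gives 1.002×10^11 m³ of water.
The Korith sea-ice cover is floating and already displaces its own weight of water, so its melt adds essentially nothing to sea level.
Selund: 0.33 × 12.0 Gt = 3.960×10^12 kg; dividing by ρ_w = 998 kg m⁻³ gives 3.968×10^9 m³ of water.
Total added water ≈ 1.042×10^11 m³ over 3.60×10^14 m² → Δh = 2.89×10^-4 m = 0.29 mm.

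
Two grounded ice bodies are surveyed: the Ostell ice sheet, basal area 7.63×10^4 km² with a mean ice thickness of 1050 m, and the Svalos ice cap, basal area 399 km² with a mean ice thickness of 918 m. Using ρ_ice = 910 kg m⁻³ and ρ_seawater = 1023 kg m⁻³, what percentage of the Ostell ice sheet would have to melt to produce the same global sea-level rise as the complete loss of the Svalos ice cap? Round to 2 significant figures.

Equal sea-level rise means equal mass of meltwater, i.e. equal mass of ice lost.
Ice mass of Svalos: 3.333×10^14 kg; ice mass of Ostell: 7.290×10^16 kg.
Fraction required = 3.333×10^14 / 7.290×10^16 = 4.57×10^-3 → 0.46 %.

≈ 0.46 %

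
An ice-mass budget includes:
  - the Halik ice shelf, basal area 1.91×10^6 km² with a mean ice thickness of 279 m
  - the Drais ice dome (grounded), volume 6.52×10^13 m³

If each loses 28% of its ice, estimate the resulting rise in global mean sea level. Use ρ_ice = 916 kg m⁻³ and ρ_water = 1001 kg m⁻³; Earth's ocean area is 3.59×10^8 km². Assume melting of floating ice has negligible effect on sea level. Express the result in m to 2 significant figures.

The Halik ice shelf is floating and already displaces its own weight of water, so its melt adds essentially nothing to sea level.
Drais: 0.28 × 6.52×10^13 m³ × (916/1001) = 1.671×10^13 m³ of water.
Total added water ≈ 1.671×10^13 m³ over 3.59×10^14 m² → Δh = 0.0465 m.

≈ 0.047 m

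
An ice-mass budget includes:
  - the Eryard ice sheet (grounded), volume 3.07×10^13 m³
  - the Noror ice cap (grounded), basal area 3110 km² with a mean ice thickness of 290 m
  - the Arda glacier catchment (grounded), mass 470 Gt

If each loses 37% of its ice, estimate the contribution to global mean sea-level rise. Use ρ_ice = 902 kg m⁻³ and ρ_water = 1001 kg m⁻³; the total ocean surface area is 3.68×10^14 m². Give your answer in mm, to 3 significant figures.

Eryard: 0.37 × 3.07×10^13 m³ × (902/1001) = 1.024×10^13 m³ of water.
Noror: ice volume = 3110 km² × 290 m = 901.9 km³; 0.37 × 901.9 × (902/1001) = 300.7 km³ of water.
Arda: 0.37 × 470 Gt = 1.739×10^14 kg; dividing by ρ_w = 1001 kg m⁻³ gives 1.737×10^11 m³ of water.
Total added water ≈ 1.071×10^13 m³ over 3.68×10^14 m² → Δh = 0.0291 m = 29.1 mm.

≈ 29.1 mm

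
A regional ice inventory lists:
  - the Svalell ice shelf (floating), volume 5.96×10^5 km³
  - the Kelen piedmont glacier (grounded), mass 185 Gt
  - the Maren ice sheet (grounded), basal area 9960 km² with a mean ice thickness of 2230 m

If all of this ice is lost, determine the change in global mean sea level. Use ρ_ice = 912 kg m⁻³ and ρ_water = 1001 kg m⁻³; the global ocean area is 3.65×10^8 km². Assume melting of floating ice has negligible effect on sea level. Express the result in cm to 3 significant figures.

The Svalell ice shelf is floating and already displaces its own weight of water, so its melt adds essentially nothing to sea level.
Kelen: 185 Gt = 1.850×10^14 kg; dividing by ρ_w = 1001 kg m⁻³ gives 1.848×10^11 m³ of water.
Maren: ice volume = 9960 km² × 2230 m = 2.221×10^4 km³; 2.221×10^4 × (912/1001) = 2.024×10^4 km³ of water.
Total added water ≈ 2.042×10^13 m³ over 3.65×10^14 m² → Δh = 0.0559 m = 5.59 cm.

≈ 5.59 cm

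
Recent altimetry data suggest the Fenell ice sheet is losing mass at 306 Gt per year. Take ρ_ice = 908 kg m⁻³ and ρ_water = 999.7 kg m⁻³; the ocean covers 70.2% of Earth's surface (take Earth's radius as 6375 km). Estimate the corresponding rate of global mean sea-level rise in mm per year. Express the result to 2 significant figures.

ρ_w = 999.7 kg m⁻³. Annual water volume added = 306 Gt / ρ_w = 3.060×10^14 kg / 999.7 kg m⁻³ = 3.061×10^11 m³.
Δh per year = 3.061×10^11 / 3.59×10^14 = 8.54×10^-4 m = 0.85 mm.

≈ 0.85 mm/yr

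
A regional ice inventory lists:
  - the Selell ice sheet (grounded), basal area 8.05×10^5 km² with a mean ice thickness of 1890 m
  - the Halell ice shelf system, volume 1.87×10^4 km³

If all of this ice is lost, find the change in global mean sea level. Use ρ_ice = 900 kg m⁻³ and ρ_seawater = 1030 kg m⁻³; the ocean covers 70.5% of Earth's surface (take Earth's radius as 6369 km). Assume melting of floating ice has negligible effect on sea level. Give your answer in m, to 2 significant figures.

≈ 3.7 m

Selell: ice volume = 8.05×10^5 km² × 1890 m = 1.521×10^6 km³; 1.521×10^6 × (900/1030) = 1.329×10^6 km³ of water.
The Halell ice shelf system is floating and already displaces its own weight of water, so its melt adds essentially nothing to sea level.
Total added water ≈ 1.329×10^15 m³ over 3.59×10^14 m² → Δh = 3.70 m.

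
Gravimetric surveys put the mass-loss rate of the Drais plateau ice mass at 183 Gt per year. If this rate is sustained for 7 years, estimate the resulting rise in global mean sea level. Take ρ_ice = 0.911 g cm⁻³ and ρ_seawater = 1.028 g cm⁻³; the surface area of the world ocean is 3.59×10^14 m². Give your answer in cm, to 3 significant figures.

Total mass lost = 183 Gt/yr × 7 yr = 1281 Gt = 1.281×10^15 kg.
ρ_w = 1.028 g cm⁻³ = 1028 kg m⁻³, so water volume = 1.281×10^15 / 1028 = 1.246×10^12 m³.
Δh = 1.246×10^12 / 3.59×10^14 = 3.47×10^-3 m = 0.347 cm.

≈ 0.347 cm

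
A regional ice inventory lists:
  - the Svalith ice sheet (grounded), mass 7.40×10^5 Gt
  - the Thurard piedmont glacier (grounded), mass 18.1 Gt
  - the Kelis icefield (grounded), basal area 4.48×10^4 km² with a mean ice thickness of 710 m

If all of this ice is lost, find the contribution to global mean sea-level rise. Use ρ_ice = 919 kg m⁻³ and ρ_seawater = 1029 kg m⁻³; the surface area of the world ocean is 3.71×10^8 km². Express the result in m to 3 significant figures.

Svalith: 7.40×10^5 Gt = 7.400×10^17 kg; dividing by ρ_w = 1029 kg m⁻³ gives 7.191×10^14 m³ of water.
Thurard: 18.1 Gt = 1.810×10^13 kg; dividing by ρ_w = 1029 kg m⁻³ gives 1.759×10^10 m³ of water.
Kelis: ice volume = 4.48×10^4 km² × 710 m = 3.181×10^4 km³; 3.181×10^4 × (919/1029) = 2.841×10^4 km³ of water.
Total added water ≈ 7.476×10^14 m³ over 3.71×10^14 m² → Δh = 2.02 m.

≈ 2.02 m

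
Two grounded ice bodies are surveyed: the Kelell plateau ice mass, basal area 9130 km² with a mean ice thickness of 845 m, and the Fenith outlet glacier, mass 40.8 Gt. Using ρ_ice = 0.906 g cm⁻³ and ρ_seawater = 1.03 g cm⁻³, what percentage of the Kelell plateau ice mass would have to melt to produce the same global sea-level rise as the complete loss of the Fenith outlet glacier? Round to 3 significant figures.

≈ 0.584 %

Equal sea-level rise means equal mass of meltwater, i.e. equal mass of ice lost.
Ice mass of Fenith: 4.080×10^13 kg; ice mass of Kelell: 6.990×10^15 kg.
Fraction required = 4.080×10^13 / 6.990×10^15 = 5.84×10^-3 → 0.584 %.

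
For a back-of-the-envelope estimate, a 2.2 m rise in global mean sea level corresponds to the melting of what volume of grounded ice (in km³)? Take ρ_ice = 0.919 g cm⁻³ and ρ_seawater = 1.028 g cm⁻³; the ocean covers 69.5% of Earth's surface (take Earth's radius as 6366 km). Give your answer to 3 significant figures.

≈ 8.71×10^5 km³

Required water volume = Δh × A = 2.2 m × 3.54×10^14 m² = 7.787×10^14 m³ = 7.787×10^5 km³.
Ice volume = water volume × ρ_w/ρ_ice = 7.787×10^5 × 1028/919 = 8.71×10^5 km³.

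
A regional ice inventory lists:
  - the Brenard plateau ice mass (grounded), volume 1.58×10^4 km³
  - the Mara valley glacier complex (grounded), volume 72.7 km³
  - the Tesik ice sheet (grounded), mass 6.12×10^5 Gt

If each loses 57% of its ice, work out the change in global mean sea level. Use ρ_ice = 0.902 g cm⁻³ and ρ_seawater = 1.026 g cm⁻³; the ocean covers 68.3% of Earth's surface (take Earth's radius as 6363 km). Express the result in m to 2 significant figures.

Brenard: 0.57 × 1.58×10^4 km³ × (902/1026) = 7918 km³ of water.
Mara: 0.57 × 72.7 km³ × (902/1026) = 36.43 km³ of water.
Tesik: 0.57 × 6.12×10^5 Gt = 3.488×10^17 kg; dividing by ρ_w = 1.026 g cm⁻³ = 1026 kg m⁻³ gives 3.400×10^14 m³ of water.
Total added water ≈ 3.480×10^14 m³ over 3.47×10^14 m² → Δh = 1.00 m.

≈ 1.0 m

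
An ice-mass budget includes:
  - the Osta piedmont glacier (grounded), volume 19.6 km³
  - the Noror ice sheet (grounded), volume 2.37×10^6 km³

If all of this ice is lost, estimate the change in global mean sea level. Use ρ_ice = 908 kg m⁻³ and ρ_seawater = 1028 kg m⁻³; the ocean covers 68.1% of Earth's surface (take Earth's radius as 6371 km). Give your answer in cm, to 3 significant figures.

≈ 603 cm

Osta: 19.6 km³ × (908/1028) = 17.31 km³ of water.
Noror: 2.37×10^6 km³ × (908/1028) = 2.093×10^6 km³ of water.
Total added water ≈ 2.093×10^15 m³ over 3.47×10^14 m² → Δh = 6.03 m = 603 cm.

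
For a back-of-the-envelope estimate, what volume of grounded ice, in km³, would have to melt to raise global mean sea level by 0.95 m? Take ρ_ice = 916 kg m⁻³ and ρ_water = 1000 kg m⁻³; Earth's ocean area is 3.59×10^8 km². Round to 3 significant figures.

≈ 3.72×10^5 km³

Required water volume = Δh × A = 0.95 m × 3.59×10^14 m² = 3.410×10^14 m³ = 3.410×10^5 km³.
Ice volume = water volume × ρ_w/ρ_ice = 3.410×10^5 × 1000/916 = 3.72×10^5 km³.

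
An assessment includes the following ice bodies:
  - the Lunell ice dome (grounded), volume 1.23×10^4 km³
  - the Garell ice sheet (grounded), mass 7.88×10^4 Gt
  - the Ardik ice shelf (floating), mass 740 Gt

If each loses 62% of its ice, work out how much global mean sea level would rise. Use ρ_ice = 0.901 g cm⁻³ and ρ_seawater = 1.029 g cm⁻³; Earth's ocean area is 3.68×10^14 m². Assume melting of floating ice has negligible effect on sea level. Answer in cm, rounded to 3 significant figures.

≈ 14.7 cm

Lunell: 0.62 × 1.23×10^4 km³ × (901/1029) = 6677 km³ of water.
Garell: 0.62 × 7.88×10^4 Gt = 4.886×10^16 kg; dividing by ρ_w = 1.029 g cm⁻³ = 1029 kg m⁻³ gives 4.748×10^13 m³ of water.
The Ardik ice shelf is floating and already displaces its own weight of water, so its melt adds essentially nothing to sea level.
Total added water ≈ 5.416×10^13 m³ over 3.68×10^14 m² → Δh = 0.147 m = 14.7 cm.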